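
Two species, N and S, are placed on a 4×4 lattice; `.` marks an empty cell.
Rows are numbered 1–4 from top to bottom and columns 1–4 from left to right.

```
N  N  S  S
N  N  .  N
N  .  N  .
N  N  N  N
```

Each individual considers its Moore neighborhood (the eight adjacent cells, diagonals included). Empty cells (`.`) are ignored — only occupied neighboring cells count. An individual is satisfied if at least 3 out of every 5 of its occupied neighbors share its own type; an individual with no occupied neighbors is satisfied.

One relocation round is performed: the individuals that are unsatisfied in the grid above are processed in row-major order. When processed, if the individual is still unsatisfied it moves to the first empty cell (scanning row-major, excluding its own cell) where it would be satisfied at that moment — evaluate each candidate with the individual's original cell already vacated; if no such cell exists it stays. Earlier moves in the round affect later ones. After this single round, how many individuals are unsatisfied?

2

Initially unsatisfied (in order): (1,3), (1,4), (2,4).
  (1,3): no empty cell satisfies it; stays.
  (1,4): no empty cell satisfies it; stays.
  (2,4) → (2,3).
Resulting grid:
N N S S
N N N .
N . N .
N N N N
Unsatisfied now: (1,3), (1,4).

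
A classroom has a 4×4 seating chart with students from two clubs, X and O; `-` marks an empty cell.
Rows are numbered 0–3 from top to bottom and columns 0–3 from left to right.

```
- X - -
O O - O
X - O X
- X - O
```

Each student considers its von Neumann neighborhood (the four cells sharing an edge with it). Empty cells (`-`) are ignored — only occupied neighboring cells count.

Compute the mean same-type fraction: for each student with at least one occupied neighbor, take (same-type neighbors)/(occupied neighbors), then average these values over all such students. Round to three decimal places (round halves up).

Row 0: (0,1)X 0/1
Row 1: (1,0)O 1/2 · (1,1)O 1/2 · (1,3)O 0/1
Row 2: (2,0)X 0/1 · (2,2)O 0/1 · (2,3)X 0/3
Row 3: (3,1)X — no occupied neighbors · (3,3)O 0/1
Sum over 8 students: 0/1 + 1/2 + 1/2 + 0/1 + 0/1 + 0/1 + 0/3 + 0/1 = 1; mean = 1 ÷ 8 = 1/8 = 0.125 → 0.125.

0.125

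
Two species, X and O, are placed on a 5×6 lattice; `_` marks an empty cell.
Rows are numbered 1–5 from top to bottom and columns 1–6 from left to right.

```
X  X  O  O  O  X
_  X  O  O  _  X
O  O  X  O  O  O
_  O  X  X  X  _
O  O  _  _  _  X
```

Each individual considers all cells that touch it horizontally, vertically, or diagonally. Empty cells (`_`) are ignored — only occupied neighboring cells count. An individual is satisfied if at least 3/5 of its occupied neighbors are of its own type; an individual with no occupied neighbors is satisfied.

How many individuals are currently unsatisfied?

12

(1,1)X 2/2 ok
(1,2)X 2/4 unhappy
(1,3)O 3/5 ok
(1,4)O 4/4 ok
(1,5)O 2/4 unhappy
(1,6)X 1/2 unhappy
(2,2)X 3/7 unhappy
(2,3)O 5/8 ok
(2,4)O 6/7 ok
(2,6)X 1/4 unhappy
(3,1)O 2/3 ok
(3,2)O 3/6 unhappy
(3,3)X 3/8 unhappy
(3,4)O 3/7 unhappy
(3,5)O 3/6 unhappy
(3,6)O 1/3 unhappy
(4,2)O 4/6 ok
(4,3)X 2/6 unhappy
(4,4)X 3/5 ok
(4,5)X 2/5 unhappy
(5,1)O 2/2 ok
(5,2)O 2/3 ok
(5,6)X 1/1 ok
Unsatisfied: (1,2), (1,5), (1,6), (2,2), (2,6), (3,2), (3,3), (3,4), (3,5), (3,6), (4,3), (4,5) — 12 in total.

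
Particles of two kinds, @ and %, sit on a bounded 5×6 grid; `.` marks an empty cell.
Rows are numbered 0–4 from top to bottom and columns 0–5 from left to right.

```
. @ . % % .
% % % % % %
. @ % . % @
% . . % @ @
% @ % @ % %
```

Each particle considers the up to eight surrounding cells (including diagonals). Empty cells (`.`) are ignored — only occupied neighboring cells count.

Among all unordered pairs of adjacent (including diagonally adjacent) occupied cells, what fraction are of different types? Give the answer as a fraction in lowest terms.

6/13

Scan each occupied cell's neighbors to the right and below (and the two forward diagonals) so each pair is counted once.
Row 0: @(0,1)–%(1,1)≠ @(0,1)–%(1,2)≠ @(0,1)–%(1,0)≠ %(0,3)–%(0,4)= %(0,3)–%(1,3)= %(0,3)–%(1,4)= %(0,3)–%(1,2)= %(0,4)–%(1,4)= %(0,4)–%(1,5)= %(0,4)–%(1,3)=  → 3/10 unlike.
Row 1: %(1,0)–%(1,1)= %(1,0)–@(2,1)≠ %(1,1)–%(1,2)= %(1,1)–@(2,1)≠ %(1,1)–%(2,2)= %(1,2)–%(1,3)= %(1,2)–%(2,2)= %(1,2)–@(2,1)≠ %(1,3)–%(1,4)= %(1,3)–%(2,4)= %(1,3)–%(2,2)= %(1,4)–%(1,5)= %(1,4)–%(2,4)= %(1,4)–@(2,5)≠ %(1,5)–@(2,5)≠ %(1,5)–%(2,4)=  → 5/16 unlike.
Row 2: @(2,1)–%(2,2)≠ @(2,1)–%(3,0)≠ %(2,2)–%(3,3)= %(2,4)–@(2,5)≠ %(2,4)–@(3,4)≠ %(2,4)–@(3,5)≠ %(2,4)–%(3,3)= @(2,5)–@(3,5)= @(2,5)–@(3,4)=  → 5/9 unlike.
Row 3: %(3,0)–%(4,0)= %(3,0)–@(4,1)≠ %(3,3)–@(3,4)≠ %(3,3)–@(4,3)≠ %(3,3)–%(4,4)= %(3,3)–%(4,2)= @(3,4)–@(3,5)= @(3,4)–%(4,4)≠ @(3,4)–%(4,5)≠ @(3,4)–@(4,3)= @(3,5)–%(4,5)≠ @(3,5)–%(4,4)≠  → 7/12 unlike.
Row 4: %(4,0)–@(4,1)≠ @(4,1)–%(4,2)≠ %(4,2)–@(4,3)≠ @(4,3)–%(4,4)≠ %(4,4)–%(4,5)=  → 4/5 unlike.
Total adjacent occupied pairs: 52; unlike-type pairs: 24.
24/52 reduces to 6/13.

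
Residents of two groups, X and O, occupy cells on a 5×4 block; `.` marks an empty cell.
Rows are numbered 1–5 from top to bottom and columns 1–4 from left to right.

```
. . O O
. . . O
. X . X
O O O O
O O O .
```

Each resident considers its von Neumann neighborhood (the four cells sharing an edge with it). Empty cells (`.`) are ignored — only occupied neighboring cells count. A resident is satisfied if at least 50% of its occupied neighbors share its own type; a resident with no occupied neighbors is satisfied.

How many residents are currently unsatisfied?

(1,3)O 1/1 ✓
(1,4)O 2/2 ✓
(2,4)O 1/2 ✓
(3,2)X 0/1 ✗
(3,4)X 0/2 ✗
(4,1)O 2/2 ✓
(4,2)O 3/4 ✓
(4,3)O 3/3 ✓
(4,4)O 1/2 ✓
(5,1)O 2/2 ✓
(5,2)O 3/3 ✓
(5,3)O 2/2 ✓
Unsatisfied: (3,2), (3,4) — 2 in total.

2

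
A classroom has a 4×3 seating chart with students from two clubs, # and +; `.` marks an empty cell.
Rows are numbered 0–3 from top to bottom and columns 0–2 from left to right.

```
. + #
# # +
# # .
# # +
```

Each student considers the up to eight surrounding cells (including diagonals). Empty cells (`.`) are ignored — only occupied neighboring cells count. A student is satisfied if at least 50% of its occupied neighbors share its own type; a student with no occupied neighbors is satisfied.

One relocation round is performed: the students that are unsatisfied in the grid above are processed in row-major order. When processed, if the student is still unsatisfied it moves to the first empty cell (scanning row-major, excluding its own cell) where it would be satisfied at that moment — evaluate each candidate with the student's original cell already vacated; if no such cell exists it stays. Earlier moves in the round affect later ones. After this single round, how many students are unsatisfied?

1

Initially unsatisfied (in order): (0,1), (0,2), (1,2), (3,2).
  (0,1): no empty cell satisfies it; stays.
  (0,2) → (0,0).
  (1,2) → (0,2).
  (3,2) → (1,2).
Resulting grid:
# + +
# # +
# # .
# # .
Unsatisfied now: (0,1).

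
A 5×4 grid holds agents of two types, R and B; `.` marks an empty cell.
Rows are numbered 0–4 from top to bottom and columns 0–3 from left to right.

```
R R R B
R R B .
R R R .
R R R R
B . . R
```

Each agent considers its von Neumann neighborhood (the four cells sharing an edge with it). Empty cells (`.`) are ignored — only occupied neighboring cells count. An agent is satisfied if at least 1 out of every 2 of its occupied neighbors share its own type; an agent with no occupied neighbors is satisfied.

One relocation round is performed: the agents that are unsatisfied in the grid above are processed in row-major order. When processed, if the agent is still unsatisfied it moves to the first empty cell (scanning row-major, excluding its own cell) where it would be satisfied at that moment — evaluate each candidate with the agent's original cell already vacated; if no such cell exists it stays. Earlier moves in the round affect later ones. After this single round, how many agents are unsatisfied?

Initially unsatisfied (in order): (0,2), (0,3), (1,2), (4,0).
  (0,2) → (2,3).
  (0,3): now satisfied by earlier moves; stays.
  (1,2) → (0,2).
  (4,0) → (1,3).
Resulting grid:
R R B B
R R . B
R R R R
R R R R
. . . R
All satisfied now.

0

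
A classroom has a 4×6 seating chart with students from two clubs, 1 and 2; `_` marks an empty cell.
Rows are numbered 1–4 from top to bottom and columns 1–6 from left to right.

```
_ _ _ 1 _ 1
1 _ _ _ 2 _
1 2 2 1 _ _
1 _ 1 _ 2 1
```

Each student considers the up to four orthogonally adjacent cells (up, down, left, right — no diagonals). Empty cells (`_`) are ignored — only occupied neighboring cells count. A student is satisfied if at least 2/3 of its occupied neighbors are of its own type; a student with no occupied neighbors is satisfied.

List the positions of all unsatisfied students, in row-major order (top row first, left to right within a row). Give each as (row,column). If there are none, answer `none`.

(3,2), (3,3), (3,4), (4,3), (4,5), (4,6)

Row 1: (1,4)1 0/0 satisfied · (1,6)1 0/0 satisfied
Row 2: (2,1)1 1/1 satisfied · (2,5)2 0/0 satisfied
Row 3: (3,1)1 2/3 satisfied · (3,2)2 1/2 not · (3,3)2 1/3 not · (3,4)1 0/1 not
Row 4: (4,1)1 1/1 satisfied · (4,3)1 0/1 not · (4,5)2 0/1 not · (4,6)1 0/1 not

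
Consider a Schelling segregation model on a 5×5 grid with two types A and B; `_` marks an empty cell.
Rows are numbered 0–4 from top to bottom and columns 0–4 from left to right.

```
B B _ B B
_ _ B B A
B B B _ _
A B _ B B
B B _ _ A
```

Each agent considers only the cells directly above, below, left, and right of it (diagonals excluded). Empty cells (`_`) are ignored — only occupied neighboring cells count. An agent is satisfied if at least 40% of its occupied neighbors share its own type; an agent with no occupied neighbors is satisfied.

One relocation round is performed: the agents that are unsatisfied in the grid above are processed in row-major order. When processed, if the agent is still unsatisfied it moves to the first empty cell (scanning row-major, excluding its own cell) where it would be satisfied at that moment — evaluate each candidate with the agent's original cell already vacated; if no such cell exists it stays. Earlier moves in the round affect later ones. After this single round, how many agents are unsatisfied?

Initially unsatisfied (in order): (1,4), (3,0), (4,4).
  (1,4) → (4,3).
  (3,0) → (4,2).
  (4,4): now satisfied by earlier moves; stays.
Resulting grid:
B B _ B B
_ _ B B _
B B B _ _
_ B _ B B
B B A A A
All satisfied now.

0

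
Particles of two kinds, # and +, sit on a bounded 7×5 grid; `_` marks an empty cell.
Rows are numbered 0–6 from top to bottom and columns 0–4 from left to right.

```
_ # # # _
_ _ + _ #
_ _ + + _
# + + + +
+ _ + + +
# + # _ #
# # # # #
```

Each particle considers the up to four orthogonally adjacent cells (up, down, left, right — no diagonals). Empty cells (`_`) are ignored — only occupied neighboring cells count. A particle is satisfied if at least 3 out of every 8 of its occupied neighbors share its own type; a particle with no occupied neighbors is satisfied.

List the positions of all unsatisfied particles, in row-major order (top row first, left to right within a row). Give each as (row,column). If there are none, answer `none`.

(3,0), (4,0), (5,0), (5,1), (5,2)

Row 0: (0,1)# 1/1 ok · (0,2)# 2/3 ok · (0,3)# 1/1 ok
Row 1: (1,2)+ 1/2 ok · (1,4)# 0/0 ok
Row 2: (2,2)+ 3/3 ok · (2,3)+ 2/2 ok
Row 3: (3,0)# 0/2 unhappy · (3,1)+ 1/2 ok · (3,2)+ 4/4 ok · (3,3)+ 4/4 ok · (3,4)+ 2/2 ok
Row 4: (4,0)+ 0/2 unhappy · (4,2)+ 2/3 ok · (4,3)+ 3/3 ok · (4,4)+ 2/3 ok
Row 5: (5,0)# 1/3 unhappy · (5,1)+ 0/3 unhappy · (5,2)# 1/3 unhappy · (5,4)# 1/2 ok
Row 6: (6,0)# 2/2 ok · (6,1)# 2/3 ok · (6,2)# 3/3 ok · (6,3)# 2/2 ok · (6,4)# 2/2 ok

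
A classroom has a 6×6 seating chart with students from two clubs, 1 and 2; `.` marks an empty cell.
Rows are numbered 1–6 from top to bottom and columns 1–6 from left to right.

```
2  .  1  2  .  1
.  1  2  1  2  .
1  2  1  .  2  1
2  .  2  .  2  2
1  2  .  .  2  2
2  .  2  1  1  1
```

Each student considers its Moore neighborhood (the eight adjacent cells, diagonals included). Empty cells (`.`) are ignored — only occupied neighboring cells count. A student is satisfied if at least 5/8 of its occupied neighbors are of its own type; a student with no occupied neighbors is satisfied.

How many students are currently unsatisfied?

22

(1,1)2 0/1 unhappy
(1,3)1 2/4 unhappy
(1,4)2 2/4 unhappy
(1,6)1 0/1 unhappy
(2,2)1 3/6 unhappy
(2,3)2 2/6 unhappy
(2,4)1 2/6 unhappy
(2,5)2 2/5 unhappy
(3,1)1 1/3 unhappy
(3,2)2 3/6 unhappy
(3,3)1 2/5 unhappy
(3,5)2 3/5 unhappy
(3,6)1 0/4 unhappy
(4,1)2 2/4 unhappy
(4,3)2 2/3 ok
(4,5)2 4/5 ok
(4,6)2 4/5 ok
(5,1)1 0/3 unhappy
(5,2)2 4/5 ok
(5,5)2 3/6 unhappy
(5,6)2 3/5 unhappy
(6,1)2 1/2 unhappy
(6,3)2 1/2 unhappy
(6,4)1 1/3 unhappy
(6,5)1 2/4 unhappy
(6,6)1 1/3 unhappy
Unsatisfied: (1,1), (1,3), (1,4), (1,6), (2,2), (2,3), (2,4), (2,5), (3,1), (3,2), (3,3), (3,5), (3,6), (4,1), (5,1), (5,5), (5,6), (6,1), (6,3), (6,4), (6,5), (6,6) — 22 in total.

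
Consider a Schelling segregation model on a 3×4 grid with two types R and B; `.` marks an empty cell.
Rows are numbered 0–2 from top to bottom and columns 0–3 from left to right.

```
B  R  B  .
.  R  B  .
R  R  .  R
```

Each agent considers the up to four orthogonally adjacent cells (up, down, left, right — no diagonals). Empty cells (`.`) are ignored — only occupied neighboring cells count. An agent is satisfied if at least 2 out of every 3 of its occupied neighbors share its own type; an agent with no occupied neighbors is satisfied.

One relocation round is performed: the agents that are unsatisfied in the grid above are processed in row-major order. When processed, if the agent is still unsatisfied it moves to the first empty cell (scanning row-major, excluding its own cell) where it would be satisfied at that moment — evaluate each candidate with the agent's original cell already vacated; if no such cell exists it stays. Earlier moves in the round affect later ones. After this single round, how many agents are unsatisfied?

Initially unsatisfied (in order): (0,0), (0,1), (0,2), (1,2).
  (0,0) → (0,3).
  (0,1) → (0,0).
  (0,2): now satisfied by earlier moves; stays.
  (1,2): no empty cell satisfies it; stays.
Resulting grid:
R . B B
. R B .
R R . R
Unsatisfied now: (1,1), (1,2).

2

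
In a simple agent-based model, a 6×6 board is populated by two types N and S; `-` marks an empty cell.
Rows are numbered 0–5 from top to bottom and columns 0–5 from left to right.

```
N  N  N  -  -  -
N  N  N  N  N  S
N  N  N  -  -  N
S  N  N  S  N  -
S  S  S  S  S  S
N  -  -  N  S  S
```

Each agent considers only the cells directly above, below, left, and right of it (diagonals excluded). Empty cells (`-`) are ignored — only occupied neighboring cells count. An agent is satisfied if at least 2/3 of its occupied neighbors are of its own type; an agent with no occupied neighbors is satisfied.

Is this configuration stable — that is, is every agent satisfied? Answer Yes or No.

No

Row 0: (0,0)N 2/2 ✓ · (0,1)N 3/3 ✓ · (0,2)N 2/2 ✓
Row 1: (1,0)N 3/3 ✓ · (1,1)N 4/4 ✓ · (1,2)N 4/4 ✓ · (1,3)N 2/2 ✓ · (1,4)N 1/2 ✗ · (1,5)S 0/2 ✗
Row 2: (2,0)N 2/3 ✓ · (2,1)N 4/4 ✓ · (2,2)N 3/3 ✓ · (2,5)N 0/1 ✗
Row 3: (3,0)S 1/3 ✗ · (3,1)N 2/4 ✗ · (3,2)N 2/4 ✗ · (3,3)S 1/3 ✗ · (3,4)N 0/2 ✗
Row 4: (4,0)S 2/3 ✓ · (4,1)S 2/3 ✓ · (4,2)S 2/3 ✓ · (4,3)S 3/4 ✓ · (4,4)S 3/4 ✓ · (4,5)S 2/2 ✓
Row 5: (5,0)N 0/1 ✗ · (5,3)N 0/2 ✗ · (5,4)S 2/3 ✓ · (5,5)S 2/2 ✓
For instance (1,4) has only 1/2 same-type neighbors, below 2/3.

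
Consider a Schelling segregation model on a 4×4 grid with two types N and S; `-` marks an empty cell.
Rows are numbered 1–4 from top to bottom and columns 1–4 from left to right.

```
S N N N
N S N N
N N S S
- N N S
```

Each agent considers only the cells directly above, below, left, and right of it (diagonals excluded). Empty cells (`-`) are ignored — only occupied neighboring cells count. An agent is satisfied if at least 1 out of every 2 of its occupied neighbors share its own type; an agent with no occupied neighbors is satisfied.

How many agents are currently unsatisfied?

6

Row 1: (1,1)S 0/2 unhappy · (1,2)N 1/3 unhappy · (1,3)N 3/3 ok · (1,4)N 2/2 ok
Row 2: (2,1)N 1/3 unhappy · (2,2)S 0/4 unhappy · (2,3)N 2/4 ok · (2,4)N 2/3 ok
Row 3: (3,1)N 2/2 ok · (3,2)N 2/4 ok · (3,3)S 1/4 unhappy · (3,4)S 2/3 ok
Row 4: (4,2)N 2/2 ok · (4,3)N 1/3 unhappy · (4,4)S 1/2 ok
Unsatisfied: (1,1), (1,2), (2,1), (2,2), (3,3), (4,3) — 6 in total.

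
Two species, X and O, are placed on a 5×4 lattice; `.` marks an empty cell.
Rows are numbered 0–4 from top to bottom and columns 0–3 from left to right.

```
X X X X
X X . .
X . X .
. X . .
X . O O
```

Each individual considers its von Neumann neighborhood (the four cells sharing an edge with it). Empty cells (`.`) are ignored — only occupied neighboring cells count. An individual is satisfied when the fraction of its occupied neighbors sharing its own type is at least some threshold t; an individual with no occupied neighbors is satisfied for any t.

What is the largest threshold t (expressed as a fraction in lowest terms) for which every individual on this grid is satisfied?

(0,0)X 2/2
(0,1)X 3/3
(0,2)X 2/2
(0,3)X 1/1
(1,0)X 3/3
(1,1)X 2/2
(2,0)X 1/1
(2,2)X — no occupied neighbors
(3,1)X — no occupied neighbors
(4,0)X — no occupied neighbors
(4,2)O 1/1
(4,3)O 1/1
The smallest same-type fraction is 2/2 at (0,0), which reduces to 1/1. Any threshold above that leaves this individual unsatisfied.

1/1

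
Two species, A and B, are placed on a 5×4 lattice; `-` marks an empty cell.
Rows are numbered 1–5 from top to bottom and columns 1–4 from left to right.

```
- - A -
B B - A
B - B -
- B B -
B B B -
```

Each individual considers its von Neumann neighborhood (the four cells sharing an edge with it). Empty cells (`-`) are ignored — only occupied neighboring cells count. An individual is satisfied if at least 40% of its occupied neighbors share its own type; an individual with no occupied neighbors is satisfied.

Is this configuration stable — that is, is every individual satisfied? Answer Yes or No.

Yes

(1,3)A 0/0 ✓
(2,1)B 2/2 ✓
(2,2)B 1/1 ✓
(2,4)A 0/0 ✓
(3,1)B 1/1 ✓
(3,3)B 1/1 ✓
(4,2)B 2/2 ✓
(4,3)B 3/3 ✓
(5,1)B 1/1 ✓
(5,2)B 3/3 ✓
(5,3)B 2/2 ✓
All meet the threshold, so the configuration is stable.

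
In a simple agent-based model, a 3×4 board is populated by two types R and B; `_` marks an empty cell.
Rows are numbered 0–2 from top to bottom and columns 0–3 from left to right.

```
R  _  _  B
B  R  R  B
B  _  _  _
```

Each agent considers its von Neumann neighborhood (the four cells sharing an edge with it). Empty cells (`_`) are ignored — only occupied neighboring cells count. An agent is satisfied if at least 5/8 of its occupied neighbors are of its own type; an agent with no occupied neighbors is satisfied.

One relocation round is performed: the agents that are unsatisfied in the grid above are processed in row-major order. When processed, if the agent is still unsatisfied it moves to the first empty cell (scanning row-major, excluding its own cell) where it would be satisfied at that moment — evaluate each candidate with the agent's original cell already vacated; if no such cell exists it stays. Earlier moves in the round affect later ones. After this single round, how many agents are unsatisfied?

Initially unsatisfied (in order): (0,0), (1,0), (1,1), (1,2), (1,3).
  (0,0) → (0,1).
  (1,0) → (2,3).
  (1,1): now satisfied by earlier moves; stays.
  (1,2) → (0,0).
  (1,3): now satisfied by earlier moves; stays.
Resulting grid:
R R _ B
_ R _ B
B _ _ B
All satisfied now.

0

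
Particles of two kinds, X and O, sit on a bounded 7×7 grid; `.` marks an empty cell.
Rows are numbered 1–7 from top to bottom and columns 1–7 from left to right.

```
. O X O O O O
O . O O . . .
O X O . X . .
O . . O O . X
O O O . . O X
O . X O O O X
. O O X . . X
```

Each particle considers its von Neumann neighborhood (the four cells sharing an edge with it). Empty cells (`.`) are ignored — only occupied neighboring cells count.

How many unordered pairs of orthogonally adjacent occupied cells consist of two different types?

Scan each occupied cell's neighbors to the right and below so each pair is counted once.
Row 1: O(1,2)–X(1,3)≠ X(1,3)–O(1,4)≠ X(1,3)–O(2,3)≠ O(1,4)–O(1,5)= O(1,4)–O(2,4)= O(1,5)–O(1,6)= O(1,6)–O(1,7)=  → 3/7 unlike.
Row 2: O(2,1)–O(3,1)= O(2,3)–O(2,4)= O(2,3)–O(3,3)=  → 0/3 unlike.
Row 3: O(3,1)–X(3,2)≠ O(3,1)–O(4,1)= X(3,2)–O(3,3)≠ X(3,5)–O(4,5)≠  → 3/4 unlike.
Row 4: O(4,1)–O(5,1)= O(4,4)–O(4,5)= X(4,7)–X(5,7)=  → 0/3 unlike.
Row 5: O(5,1)–O(5,2)= O(5,1)–O(6,1)= O(5,2)–O(5,3)= O(5,3)–X(6,3)≠ O(5,6)–X(5,7)≠ O(5,6)–O(6,6)= X(5,7)–X(6,7)=  → 2/7 unlike.
Row 6: X(6,3)–O(6,4)≠ X(6,3)–O(7,3)≠ O(6,4)–O(6,5)= O(6,4)–X(7,4)≠ O(6,5)–O(6,6)= O(6,6)–X(6,7)≠ X(6,7)–X(7,7)=  → 4/7 unlike.
Row 7: O(7,2)–O(7,3)= O(7,3)–X(7,4)≠  → 1/2 unlike.
Total adjacent occupied pairs: 33; unlike-type pairs: 13.

13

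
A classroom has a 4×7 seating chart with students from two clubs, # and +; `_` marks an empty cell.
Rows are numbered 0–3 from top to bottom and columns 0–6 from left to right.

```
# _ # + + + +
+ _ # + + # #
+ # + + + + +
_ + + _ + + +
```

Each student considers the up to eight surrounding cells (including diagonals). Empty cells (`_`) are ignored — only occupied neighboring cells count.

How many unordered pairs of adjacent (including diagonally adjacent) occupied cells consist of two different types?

Scan each occupied cell's neighbors to the right and below (and the two forward diagonals) so each pair is counted once.
Row 0: #(0,0)–+(1,0)≠ #(0,2)–+(0,3)≠ #(0,2)–#(1,2)= #(0,2)–+(1,3)≠ +(0,3)–+(0,4)= +(0,3)–+(1,3)= +(0,3)–+(1,4)= +(0,3)–#(1,2)≠ +(0,4)–+(0,5)= +(0,4)–+(1,4)= +(0,4)–#(1,5)≠ +(0,4)–+(1,3)= +(0,5)–+(0,6)= +(0,5)–#(1,5)≠ +(0,5)–#(1,6)≠ +(0,5)–+(1,4)= +(0,6)–#(1,6)≠ +(0,6)–#(1,5)≠  → 9/18 unlike.
Row 1: +(1,0)–+(2,0)= +(1,0)–#(2,1)≠ #(1,2)–+(1,3)≠ #(1,2)–+(2,2)≠ #(1,2)–+(2,3)≠ #(1,2)–#(2,1)= +(1,3)–+(1,4)= +(1,3)–+(2,3)= +(1,3)–+(2,4)= +(1,3)–+(2,2)= +(1,4)–#(1,5)≠ +(1,4)–+(2,4)= +(1,4)–+(2,5)= +(1,4)–+(2,3)= #(1,5)–#(1,6)= #(1,5)–+(2,5)≠ #(1,5)–+(2,6)≠ #(1,5)–+(2,4)≠ #(1,6)–+(2,6)≠ #(1,6)–+(2,5)≠  → 10/20 unlike.
Row 2: +(2,0)–#(2,1)≠ +(2,0)–+(3,1)= #(2,1)–+(2,2)≠ #(2,1)–+(3,1)≠ #(2,1)–+(3,2)≠ +(2,2)–+(2,3)= +(2,2)–+(3,2)= +(2,2)–+(3,1)= +(2,3)–+(2,4)= +(2,3)–+(3,4)= +(2,3)–+(3,2)= +(2,4)–+(2,5)= +(2,4)–+(3,4)= +(2,4)–+(3,5)= +(2,5)–+(2,6)= +(2,5)–+(3,5)= +(2,5)–+(3,6)= +(2,5)–+(3,4)= +(2,6)–+(3,6)= +(2,6)–+(3,5)=  → 4/20 unlike.
Row 3: +(3,1)–+(3,2)= +(3,4)–+(3,5)= +(3,5)–+(3,6)=  → 0/3 unlike.
Total adjacent occupied pairs: 61; unlike-type pairs: 23.

23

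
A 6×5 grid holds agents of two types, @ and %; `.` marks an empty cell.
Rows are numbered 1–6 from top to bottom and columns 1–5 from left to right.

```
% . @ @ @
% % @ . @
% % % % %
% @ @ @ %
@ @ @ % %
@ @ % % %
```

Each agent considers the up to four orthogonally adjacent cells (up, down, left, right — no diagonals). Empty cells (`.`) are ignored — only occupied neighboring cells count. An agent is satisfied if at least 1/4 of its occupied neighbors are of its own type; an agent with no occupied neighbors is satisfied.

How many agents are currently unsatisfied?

Row 1: (1,1)% 1/1 ✓ · (1,3)@ 2/2 ✓ · (1,4)@ 2/2 ✓ · (1,5)@ 2/2 ✓
Row 2: (2,1)% 3/3 ✓ · (2,2)% 2/3 ✓ · (2,3)@ 1/3 ✓ · (2,5)@ 1/2 ✓
Row 3: (3,1)% 3/3 ✓ · (3,2)% 3/4 ✓ · (3,3)% 2/4 ✓ · (3,4)% 2/3 ✓ · (3,5)% 2/3 ✓
Row 4: (4,1)% 1/3 ✓ · (4,2)@ 2/4 ✓ · (4,3)@ 3/4 ✓ · (4,4)@ 1/4 ✓ · (4,5)% 2/3 ✓
Row 5: (5,1)@ 2/3 ✓ · (5,2)@ 4/4 ✓ · (5,3)@ 2/4 ✓ · (5,4)% 2/4 ✓ · (5,5)% 3/3 ✓
Row 6: (6,1)@ 2/2 ✓ · (6,2)@ 2/3 ✓ · (6,3)% 1/3 ✓ · (6,4)% 3/3 ✓ · (6,5)% 2/2 ✓
Every one meets the threshold.

0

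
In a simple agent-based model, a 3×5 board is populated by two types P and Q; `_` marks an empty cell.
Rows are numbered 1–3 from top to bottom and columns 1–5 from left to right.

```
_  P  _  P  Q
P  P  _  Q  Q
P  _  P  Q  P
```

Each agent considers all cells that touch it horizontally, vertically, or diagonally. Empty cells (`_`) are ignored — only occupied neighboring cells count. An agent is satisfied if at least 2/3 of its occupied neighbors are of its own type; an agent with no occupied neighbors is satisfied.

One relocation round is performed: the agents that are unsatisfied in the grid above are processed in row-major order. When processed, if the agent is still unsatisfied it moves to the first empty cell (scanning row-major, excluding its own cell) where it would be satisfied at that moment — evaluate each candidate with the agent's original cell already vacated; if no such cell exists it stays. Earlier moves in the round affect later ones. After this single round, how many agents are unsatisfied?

0

Initially unsatisfied (in order): (1,4), (2,4), (2,5), (3,3), (3,4), (3,5).
  (1,4) → (1,1).
  (2,4) → (1,4).
  (2,5): now satisfied by earlier moves; stays.
  (3,3) → (1,3).
  (3,4): no empty cell satisfies it; stays.
  (3,5) → (3,2).
Resulting grid:
P P P Q Q
P P _ _ Q
P P _ Q _
All satisfied now.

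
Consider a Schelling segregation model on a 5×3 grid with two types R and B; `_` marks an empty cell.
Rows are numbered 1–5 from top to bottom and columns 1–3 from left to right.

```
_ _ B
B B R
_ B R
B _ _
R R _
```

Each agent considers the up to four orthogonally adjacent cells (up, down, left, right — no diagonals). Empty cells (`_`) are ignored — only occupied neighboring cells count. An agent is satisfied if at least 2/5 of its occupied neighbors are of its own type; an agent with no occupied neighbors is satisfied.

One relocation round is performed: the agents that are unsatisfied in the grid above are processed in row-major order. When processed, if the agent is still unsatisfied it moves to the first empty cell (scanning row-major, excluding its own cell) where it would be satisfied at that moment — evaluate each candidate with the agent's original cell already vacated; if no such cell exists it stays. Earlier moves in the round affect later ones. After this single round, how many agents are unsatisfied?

0

Initially unsatisfied (in order): (1,3), (2,3), (4,1).
  (1,3) → (1,1).
  (2,3): now satisfied by earlier moves; stays.
  (4,1) → (1,2).
Resulting grid:
B B _
B B R
_ B R
_ _ _
R R _
All satisfied now.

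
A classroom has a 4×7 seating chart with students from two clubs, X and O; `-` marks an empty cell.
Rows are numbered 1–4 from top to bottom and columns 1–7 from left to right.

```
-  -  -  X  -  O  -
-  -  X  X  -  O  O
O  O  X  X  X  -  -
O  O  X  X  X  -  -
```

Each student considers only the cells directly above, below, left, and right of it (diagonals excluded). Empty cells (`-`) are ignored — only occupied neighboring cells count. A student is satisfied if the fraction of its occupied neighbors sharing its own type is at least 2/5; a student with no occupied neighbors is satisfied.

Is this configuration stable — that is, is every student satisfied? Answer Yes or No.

Yes

(1,4)X 1/1 ✓
(1,6)O 1/1 ✓
(2,3)X 2/2 ✓
(2,4)X 3/3 ✓
(2,6)O 2/2 ✓
(2,7)O 1/1 ✓
(3,1)O 2/2 ✓
(3,2)O 2/3 ✓
(3,3)X 3/4 ✓
(3,4)X 4/4 ✓
(3,5)X 2/2 ✓
(4,1)O 2/2 ✓
(4,2)O 2/3 ✓
(4,3)X 2/3 ✓
(4,4)X 3/3 ✓
(4,5)X 2/2 ✓
All meet the threshold, so the configuration is stable.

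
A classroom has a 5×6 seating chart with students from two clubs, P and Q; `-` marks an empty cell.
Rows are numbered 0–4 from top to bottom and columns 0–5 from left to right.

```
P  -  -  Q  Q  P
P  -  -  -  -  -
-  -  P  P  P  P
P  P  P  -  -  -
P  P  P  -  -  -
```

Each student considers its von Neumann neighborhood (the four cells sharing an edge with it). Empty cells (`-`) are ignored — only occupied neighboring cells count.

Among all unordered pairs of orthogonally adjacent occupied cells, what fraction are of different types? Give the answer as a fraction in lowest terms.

1/14

Scan each occupied cell's neighbors to the right and below so each pair is counted once.
From row 0: 1 unlike of 3 pairs (running 1/3).
From row 2: 0 unlike of 4 pairs (running 1/7).
From row 3: 0 unlike of 5 pairs (running 1/12).
From row 4: 0 unlike of 2 pairs (running 1/14).
Total adjacent occupied pairs: 14; unlike-type pairs: 1.
1/14 is already in lowest terms.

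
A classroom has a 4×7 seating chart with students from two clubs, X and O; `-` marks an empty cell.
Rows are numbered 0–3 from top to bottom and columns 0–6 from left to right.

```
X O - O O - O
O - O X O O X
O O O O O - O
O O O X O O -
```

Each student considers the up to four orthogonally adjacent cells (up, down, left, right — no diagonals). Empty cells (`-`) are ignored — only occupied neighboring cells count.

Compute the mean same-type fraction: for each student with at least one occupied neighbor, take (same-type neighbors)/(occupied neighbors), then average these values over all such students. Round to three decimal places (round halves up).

Row 0: (0,0)X 0/2 · (0,1)O 0/1 · (0,3)O 1/2 · (0,4)O 2/2 · (0,6)O 0/1
Row 1: (1,0)O 1/2 · (1,2)O 1/2 · (1,3)X 0/4 · (1,4)O 3/4 · (1,5)O 1/2 · (1,6)X 0/3
Row 2: (2,0)O 3/3 · (2,1)O 3/3 · (2,2)O 4/4 · (2,3)O 2/4 · (2,4)O 3/3 · (2,6)O 0/1
Row 3: (3,0)O 2/2 · (3,1)O 3/3 · (3,2)O 2/3 · (3,3)X 0/3 · (3,4)O 2/3 · (3,5)O 1/1
Sum over 23 students: 0/2 + 0/1 + 1/2 + 2/2 + 0/1 + 1/2 + 1/2 + 0/4 + 3/4 + 1/2 + 0/3 + 3/3 + 3/3 + 4/4 + 2/4 + 3/3 + 0/1 + 2/2 + 3/3 + 2/3 + 0/3 + 2/3 + 1/1 = 151/12; mean = 151/12 ÷ 23 = 151/276 = 0.547101… → 0.547.

0.547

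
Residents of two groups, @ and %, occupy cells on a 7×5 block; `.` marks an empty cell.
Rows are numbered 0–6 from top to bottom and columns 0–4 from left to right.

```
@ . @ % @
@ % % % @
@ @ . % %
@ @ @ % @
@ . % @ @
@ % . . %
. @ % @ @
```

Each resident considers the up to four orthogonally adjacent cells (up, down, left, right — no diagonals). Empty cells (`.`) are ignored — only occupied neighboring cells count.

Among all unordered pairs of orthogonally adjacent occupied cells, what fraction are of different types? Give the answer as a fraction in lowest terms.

Scan each occupied cell's neighbors to the right and below so each pair is counted once.
Row 0: @(0,0)–@(1,0)= @(0,2)–%(0,3)≠ @(0,2)–%(1,2)≠ %(0,3)–@(0,4)≠ %(0,3)–%(1,3)= @(0,4)–@(1,4)=  → 3/6 unlike.
Row 1: @(1,0)–%(1,1)≠ @(1,0)–@(2,0)= %(1,1)–%(1,2)= %(1,1)–@(2,1)≠ %(1,2)–%(1,3)= %(1,3)–@(1,4)≠ %(1,3)–%(2,3)= @(1,4)–%(2,4)≠  → 4/8 unlike.
Row 2: @(2,0)–@(2,1)= @(2,0)–@(3,0)= @(2,1)–@(3,1)= %(2,3)–%(2,4)= %(2,3)–%(3,3)= %(2,4)–@(3,4)≠  → 1/6 unlike.
Row 3: @(3,0)–@(3,1)= @(3,0)–@(4,0)= @(3,1)–@(3,2)= @(3,2)–%(3,3)≠ @(3,2)–%(4,2)≠ %(3,3)–@(3,4)≠ %(3,3)–@(4,3)≠ @(3,4)–@(4,4)=  → 4/8 unlike.
Row 4: @(4,0)–@(5,0)= %(4,2)–@(4,3)≠ @(4,3)–@(4,4)= @(4,4)–%(5,4)≠  → 2/4 unlike.
Row 5: @(5,0)–%(5,1)≠ %(5,1)–@(6,1)≠ %(5,4)–@(6,4)≠  → 3/3 unlike.
Row 6: @(6,1)–%(6,2)≠ %(6,2)–@(6,3)≠ @(6,3)–@(6,4)=  → 2/3 unlike.
Total adjacent occupied pairs: 38; unlike-type pairs: 19.
19/38 reduces to 1/2.

1/2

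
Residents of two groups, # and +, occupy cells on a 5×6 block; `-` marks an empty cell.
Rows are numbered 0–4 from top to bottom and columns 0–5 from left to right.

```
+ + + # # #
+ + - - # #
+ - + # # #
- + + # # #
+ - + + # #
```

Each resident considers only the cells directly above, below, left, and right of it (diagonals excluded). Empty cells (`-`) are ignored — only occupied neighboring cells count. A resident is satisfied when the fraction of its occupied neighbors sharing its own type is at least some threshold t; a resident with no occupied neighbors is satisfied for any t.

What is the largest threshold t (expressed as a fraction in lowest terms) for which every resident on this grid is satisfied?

1/3

(0,0)+ 2/2
(0,1)+ 3/3
(0,2)+ 1/2
(0,3)# 1/2
(0,4)# 3/3
(0,5)# 2/2
(1,0)+ 3/3
(1,1)+ 2/2
(1,4)# 3/3
(1,5)# 3/3
(2,0)+ 1/1
(2,2)+ 1/2
(2,3)# 2/3
(2,4)# 4/4
(2,5)# 3/3
(3,1)+ 1/1
(3,2)+ 3/4
(3,3)# 2/4
(3,4)# 4/4
(3,5)# 3/3
(4,0)+ — no occupied neighbors
(4,2)+ 2/2
(4,3)+ 1/3
(4,4)# 2/3
(4,5)# 2/2
The smallest same-type fraction is 1/3 at (4,3), which reduces to 1/3. Any threshold above that leaves this resident unsatisfied.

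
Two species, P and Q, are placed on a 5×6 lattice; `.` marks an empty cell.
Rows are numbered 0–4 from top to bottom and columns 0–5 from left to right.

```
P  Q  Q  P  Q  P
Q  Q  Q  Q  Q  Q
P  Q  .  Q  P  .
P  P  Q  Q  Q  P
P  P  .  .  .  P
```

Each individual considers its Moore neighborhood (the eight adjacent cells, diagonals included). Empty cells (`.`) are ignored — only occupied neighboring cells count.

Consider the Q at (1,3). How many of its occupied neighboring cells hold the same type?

Occupied neighbors of (1,3): (0,2)=Q, (0,3)=P, (0,4)=Q, (1,2)=Q, (1,4)=Q, (2,3)=Q, (2,4)=P.
Same type (Q): 5 of 7.

5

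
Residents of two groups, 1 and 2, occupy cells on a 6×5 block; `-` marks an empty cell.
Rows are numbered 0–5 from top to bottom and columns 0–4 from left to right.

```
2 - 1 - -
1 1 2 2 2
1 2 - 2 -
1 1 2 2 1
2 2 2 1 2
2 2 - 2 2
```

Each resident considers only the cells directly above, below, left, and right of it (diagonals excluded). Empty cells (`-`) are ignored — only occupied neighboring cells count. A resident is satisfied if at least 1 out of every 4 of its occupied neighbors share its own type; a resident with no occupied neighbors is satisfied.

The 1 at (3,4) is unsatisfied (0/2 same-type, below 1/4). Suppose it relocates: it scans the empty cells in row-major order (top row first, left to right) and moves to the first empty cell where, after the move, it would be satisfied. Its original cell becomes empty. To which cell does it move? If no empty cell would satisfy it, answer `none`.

Vacating (3,4). Empty cells in order:
  (0,1): 2/3 same-type → satisfied — stop here.

(0,1)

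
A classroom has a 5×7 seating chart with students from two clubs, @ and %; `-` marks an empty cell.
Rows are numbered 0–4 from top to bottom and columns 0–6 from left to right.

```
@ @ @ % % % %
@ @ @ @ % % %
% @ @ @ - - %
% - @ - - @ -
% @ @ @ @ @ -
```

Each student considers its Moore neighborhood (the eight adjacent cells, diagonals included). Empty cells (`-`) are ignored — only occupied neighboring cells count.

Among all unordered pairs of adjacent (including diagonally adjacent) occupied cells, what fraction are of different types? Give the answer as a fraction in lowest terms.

Scan each occupied cell's neighbors to the right and below (and the two forward diagonals) so each pair is counted once.
From row 0: 4 unlike of 25 pairs (running 4/25).
From row 1: 4 unlike of 19 pairs (running 8/44).
From row 2: 3 unlike of 9 pairs (running 11/53).
From row 3: 1 unlike of 7 pairs (running 12/60).
From row 4: 1 unlike of 5 pairs (running 13/65).
Total adjacent occupied pairs: 65; unlike-type pairs: 13.
13/65 reduces to 1/5.

1/5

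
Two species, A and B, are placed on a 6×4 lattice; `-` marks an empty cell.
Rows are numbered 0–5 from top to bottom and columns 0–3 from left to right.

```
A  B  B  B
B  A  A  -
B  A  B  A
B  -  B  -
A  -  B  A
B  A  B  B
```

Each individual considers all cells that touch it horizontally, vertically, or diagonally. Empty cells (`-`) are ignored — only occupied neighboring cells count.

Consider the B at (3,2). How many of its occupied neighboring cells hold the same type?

2

Occupied neighbors of (3,2): (2,1)=A, (2,2)=B, (2,3)=A, (4,2)=B, (4,3)=A.
Same type (B): 2 of 5.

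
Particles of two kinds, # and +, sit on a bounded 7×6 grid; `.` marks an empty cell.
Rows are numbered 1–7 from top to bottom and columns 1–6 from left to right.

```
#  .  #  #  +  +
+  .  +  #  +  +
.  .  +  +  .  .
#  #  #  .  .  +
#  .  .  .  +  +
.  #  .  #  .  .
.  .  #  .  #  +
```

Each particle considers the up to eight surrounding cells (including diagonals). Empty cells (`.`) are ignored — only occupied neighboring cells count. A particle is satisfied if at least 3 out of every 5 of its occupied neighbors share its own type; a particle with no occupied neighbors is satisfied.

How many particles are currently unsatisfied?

9

(1,1)# 0/1 ✗
(1,3)# 2/3 ✓
(1,4)# 2/5 ✗
(1,5)+ 3/5 ✓
(1,6)+ 3/3 ✓
(2,1)+ 0/1 ✗
(2,3)+ 2/5 ✗
(2,4)# 2/7 ✗
(2,5)+ 4/6 ✓
(2,6)+ 3/3 ✓
(3,3)+ 2/5 ✗
(3,4)+ 3/5 ✓
(4,1)# 2/2 ✓
(4,2)# 3/4 ✓
(4,3)# 1/3 ✗
(4,6)+ 2/2 ✓
(5,1)# 3/3 ✓
(5,5)+ 2/3 ✓
(5,6)+ 2/2 ✓
(6,2)# 2/2 ✓
(6,4)# 2/3 ✓
(7,3)# 2/2 ✓
(7,5)# 1/2 ✗
(7,6)+ 0/1 ✗
Unsatisfied: (1,1), (1,4), (2,1), (2,3), (2,4), (3,3), (4,3), (7,5), (7,6) — 9 in total.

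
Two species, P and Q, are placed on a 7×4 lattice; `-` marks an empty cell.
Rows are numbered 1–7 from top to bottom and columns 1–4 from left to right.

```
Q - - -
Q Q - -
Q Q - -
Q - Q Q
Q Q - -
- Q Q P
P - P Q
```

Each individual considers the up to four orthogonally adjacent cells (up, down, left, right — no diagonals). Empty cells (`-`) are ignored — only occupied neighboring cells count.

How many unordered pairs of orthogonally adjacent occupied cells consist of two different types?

4

Scan each occupied cell's neighbors to the right and below so each pair is counted once.
From row 1: 0 unlike of 1 pairs (running 0/1).
From row 2: 0 unlike of 3 pairs (running 0/4).
From row 3: 0 unlike of 2 pairs (running 0/6).
From row 4: 0 unlike of 2 pairs (running 0/8).
From row 5: 0 unlike of 2 pairs (running 0/10).
From row 6: 3 unlike of 4 pairs (running 3/14).
From row 7: 1 unlike of 1 pairs (running 4/15).
Total adjacent occupied pairs: 15; unlike-type pairs: 4.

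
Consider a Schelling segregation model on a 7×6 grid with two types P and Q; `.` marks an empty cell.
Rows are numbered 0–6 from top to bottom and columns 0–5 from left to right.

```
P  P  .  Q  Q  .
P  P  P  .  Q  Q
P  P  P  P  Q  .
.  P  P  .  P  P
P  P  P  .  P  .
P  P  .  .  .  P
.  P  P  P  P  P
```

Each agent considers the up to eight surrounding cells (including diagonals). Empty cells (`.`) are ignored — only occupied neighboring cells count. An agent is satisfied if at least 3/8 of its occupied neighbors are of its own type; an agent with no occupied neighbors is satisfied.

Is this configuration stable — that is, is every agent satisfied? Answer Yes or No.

Row 0: (0,0)P 3/3 ok · (0,1)P 4/4 ok · (0,3)Q 2/3 ok · (0,4)Q 3/3 ok
Row 1: (1,0)P 5/5 ok · (1,1)P 7/7 ok · (1,2)P 5/6 ok · (1,4)Q 4/5 ok · (1,5)Q 3/3 ok
Row 2: (2,0)P 4/4 ok · (2,1)P 7/7 ok · (2,2)P 6/6 ok · (2,3)P 4/6 ok · (2,4)Q 2/5 ok
Row 3: (3,1)P 7/7 ok · (3,2)P 6/6 ok · (3,4)P 3/4 ok · (3,5)P 2/3 ok
Row 4: (4,0)P 4/4 ok · (4,1)P 6/6 ok · (4,2)P 4/4 ok · (4,4)P 3/3 ok
Row 5: (5,0)P 4/4 ok · (5,1)P 6/6 ok · (5,5)P 3/3 ok
Row 6: (6,1)P 3/3 ok · (6,2)P 3/3 ok · (6,3)P 2/2 ok · (6,4)P 3/3 ok · (6,5)P 2/2 ok
All meet the threshold, so the configuration is stable.

Yes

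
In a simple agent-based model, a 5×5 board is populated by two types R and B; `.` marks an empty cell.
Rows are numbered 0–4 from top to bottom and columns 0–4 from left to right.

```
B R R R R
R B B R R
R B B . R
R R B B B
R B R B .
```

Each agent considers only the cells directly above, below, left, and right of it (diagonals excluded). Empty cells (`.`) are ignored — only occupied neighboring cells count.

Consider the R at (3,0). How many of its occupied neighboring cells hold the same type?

Occupied neighbors of (3,0): (2,0)=R, (4,0)=R, (3,1)=R.
Same type (R): 3 of 3.

3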